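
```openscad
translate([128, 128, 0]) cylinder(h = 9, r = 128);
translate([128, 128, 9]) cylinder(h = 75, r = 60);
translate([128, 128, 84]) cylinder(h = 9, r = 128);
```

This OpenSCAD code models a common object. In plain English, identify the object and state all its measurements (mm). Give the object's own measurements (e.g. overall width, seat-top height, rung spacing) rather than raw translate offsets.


A spool: two coaxial disc flanges of radius 128 mm and thickness 9 mm, joined by a core cylinder of radius 60 mm and height 75 mm. The lower flange rests on z = 0 and the three cylinders share a vertical axis.


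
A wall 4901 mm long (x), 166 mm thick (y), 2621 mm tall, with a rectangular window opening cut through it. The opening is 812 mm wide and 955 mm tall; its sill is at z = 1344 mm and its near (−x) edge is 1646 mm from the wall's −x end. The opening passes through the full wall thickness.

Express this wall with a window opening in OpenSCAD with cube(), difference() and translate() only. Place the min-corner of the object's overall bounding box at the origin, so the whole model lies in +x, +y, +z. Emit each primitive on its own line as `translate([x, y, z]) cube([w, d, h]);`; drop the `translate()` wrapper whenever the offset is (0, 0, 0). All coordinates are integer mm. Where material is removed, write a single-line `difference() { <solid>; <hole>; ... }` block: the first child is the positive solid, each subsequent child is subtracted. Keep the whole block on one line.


difference() { cube([4901, 166, 2621]); translate([1646, 0, 1344]) cube([812, 166, 955]); }


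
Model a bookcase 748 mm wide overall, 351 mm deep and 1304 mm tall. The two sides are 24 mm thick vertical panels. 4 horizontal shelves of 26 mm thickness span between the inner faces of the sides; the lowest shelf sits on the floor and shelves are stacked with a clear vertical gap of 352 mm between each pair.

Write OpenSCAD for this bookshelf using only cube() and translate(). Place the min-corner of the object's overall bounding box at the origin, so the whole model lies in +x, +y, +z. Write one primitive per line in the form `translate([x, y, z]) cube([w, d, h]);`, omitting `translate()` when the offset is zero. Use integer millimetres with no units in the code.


cube([24, 351, 1304]);
translate([724, 0, 0]) cube([24, 351, 1304]);
translate([24, 0, 0]) cube([700, 351, 26]);
translate([24, 0, 378]) cube([700, 351, 26]);
translate([24, 0, 756]) cube([700, 351, 26]);
translate([24, 0, 1134]) cube([700, 351, 26]);


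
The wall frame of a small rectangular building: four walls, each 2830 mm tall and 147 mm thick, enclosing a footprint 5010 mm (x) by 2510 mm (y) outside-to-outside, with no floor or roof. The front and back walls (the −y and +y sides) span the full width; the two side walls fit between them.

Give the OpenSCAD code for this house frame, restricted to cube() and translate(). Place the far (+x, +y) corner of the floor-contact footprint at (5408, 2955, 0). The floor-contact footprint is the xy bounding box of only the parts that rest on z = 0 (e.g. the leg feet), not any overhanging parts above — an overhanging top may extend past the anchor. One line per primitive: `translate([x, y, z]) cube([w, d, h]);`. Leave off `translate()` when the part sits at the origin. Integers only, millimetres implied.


translate([398, 445, 0]) cube([5010, 147, 2830]);
translate([398, 2808, 0]) cube([5010, 147, 2830]);
translate([398, 592, 0]) cube([147, 2216, 2830]);
translate([5261, 592, 0]) cube([147, 2216, 2830]);


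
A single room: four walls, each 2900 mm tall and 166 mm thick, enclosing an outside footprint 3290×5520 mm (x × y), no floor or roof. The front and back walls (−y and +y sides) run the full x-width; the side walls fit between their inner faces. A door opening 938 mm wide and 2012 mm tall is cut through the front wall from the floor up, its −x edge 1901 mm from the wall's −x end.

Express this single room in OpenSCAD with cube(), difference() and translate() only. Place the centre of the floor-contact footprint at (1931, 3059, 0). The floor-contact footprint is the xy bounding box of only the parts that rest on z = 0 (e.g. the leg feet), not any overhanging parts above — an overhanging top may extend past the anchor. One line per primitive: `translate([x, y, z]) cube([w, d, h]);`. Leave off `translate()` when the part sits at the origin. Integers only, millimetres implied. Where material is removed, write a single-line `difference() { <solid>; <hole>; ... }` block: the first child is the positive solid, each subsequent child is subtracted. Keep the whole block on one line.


difference() { translate([286, 299, 0]) cube([3290, 166, 2900]); translate([2187, 299, 0]) cube([938, 166, 2012]); }
translate([286, 5653, 0]) cube([3290, 166, 2900]);
translate([286, 465, 0]) cube([166, 5188, 2900]);
translate([3410, 465, 0]) cube([166, 5188, 2900]);


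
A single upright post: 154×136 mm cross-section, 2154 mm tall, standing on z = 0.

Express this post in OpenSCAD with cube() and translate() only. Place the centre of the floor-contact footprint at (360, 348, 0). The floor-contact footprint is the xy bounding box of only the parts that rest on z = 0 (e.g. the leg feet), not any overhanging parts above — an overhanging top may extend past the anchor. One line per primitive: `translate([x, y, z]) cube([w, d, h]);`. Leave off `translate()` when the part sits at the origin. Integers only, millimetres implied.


translate([283, 280, 0]) cube([154, 136, 2154]);


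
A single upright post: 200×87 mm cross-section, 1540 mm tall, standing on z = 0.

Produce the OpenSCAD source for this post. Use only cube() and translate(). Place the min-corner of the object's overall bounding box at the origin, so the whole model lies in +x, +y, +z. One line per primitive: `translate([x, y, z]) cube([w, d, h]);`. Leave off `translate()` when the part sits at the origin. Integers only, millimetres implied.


cube([200, 87, 1540]);


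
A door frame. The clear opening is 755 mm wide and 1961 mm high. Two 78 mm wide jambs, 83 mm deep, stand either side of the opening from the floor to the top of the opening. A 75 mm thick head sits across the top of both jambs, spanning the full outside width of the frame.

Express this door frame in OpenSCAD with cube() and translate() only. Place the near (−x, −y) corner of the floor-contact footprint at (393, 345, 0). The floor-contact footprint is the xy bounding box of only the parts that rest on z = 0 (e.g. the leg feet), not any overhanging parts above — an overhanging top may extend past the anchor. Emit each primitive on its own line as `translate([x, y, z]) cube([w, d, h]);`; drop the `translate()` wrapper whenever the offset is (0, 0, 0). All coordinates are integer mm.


translate([393, 345, 0]) cube([78, 83, 1961]);
translate([1226, 345, 0]) cube([78, 83, 1961]);
translate([393, 345, 1961]) cube([911, 83, 75]);


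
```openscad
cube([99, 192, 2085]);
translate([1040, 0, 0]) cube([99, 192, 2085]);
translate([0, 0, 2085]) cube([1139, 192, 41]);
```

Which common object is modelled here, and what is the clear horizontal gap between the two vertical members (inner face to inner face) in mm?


A door frame. The clear opening width is 941 mm.

Two 2085 mm tall posts with a header on top — a door frame. The left jamb is 99 mm wide at x = 0; the right jamb starts at x = 1040. The clear opening is 1040 − 99 = 941 mm.


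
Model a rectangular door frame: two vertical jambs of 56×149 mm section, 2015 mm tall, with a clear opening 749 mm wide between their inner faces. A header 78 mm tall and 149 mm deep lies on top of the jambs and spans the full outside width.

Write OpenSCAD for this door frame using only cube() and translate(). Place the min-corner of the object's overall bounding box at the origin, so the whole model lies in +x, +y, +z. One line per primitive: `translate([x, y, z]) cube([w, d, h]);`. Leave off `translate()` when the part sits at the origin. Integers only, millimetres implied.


cube([56, 149, 2015]);
translate([805, 0, 0]) cube([56, 149, 2015]);
translate([0, 0, 2015]) cube([861, 149, 78]);


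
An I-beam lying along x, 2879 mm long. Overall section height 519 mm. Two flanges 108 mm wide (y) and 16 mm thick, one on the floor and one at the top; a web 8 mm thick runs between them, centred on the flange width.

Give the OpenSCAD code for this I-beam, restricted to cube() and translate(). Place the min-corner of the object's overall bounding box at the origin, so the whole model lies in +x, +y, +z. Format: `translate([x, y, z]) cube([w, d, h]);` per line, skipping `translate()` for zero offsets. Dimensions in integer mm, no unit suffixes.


cube([2879, 108, 16]);
translate([0, 50, 16]) cube([2879, 8, 487]);
translate([0, 0, 503]) cube([2879, 108, 16]);


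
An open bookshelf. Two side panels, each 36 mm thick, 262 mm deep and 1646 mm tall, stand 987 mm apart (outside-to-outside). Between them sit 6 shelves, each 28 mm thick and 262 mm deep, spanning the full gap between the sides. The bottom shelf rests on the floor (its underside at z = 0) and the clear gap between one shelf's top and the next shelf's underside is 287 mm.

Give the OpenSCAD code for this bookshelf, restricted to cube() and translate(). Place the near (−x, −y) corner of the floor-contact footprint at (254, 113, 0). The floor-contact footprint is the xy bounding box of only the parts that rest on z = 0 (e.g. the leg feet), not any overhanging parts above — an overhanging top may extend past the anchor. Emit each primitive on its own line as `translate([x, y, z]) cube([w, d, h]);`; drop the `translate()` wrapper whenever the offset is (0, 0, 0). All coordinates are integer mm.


translate([254, 113, 0]) cube([36, 262, 1646]);
translate([1205, 113, 0]) cube([36, 262, 1646]);
translate([290, 113, 0]) cube([915, 262, 28]);
translate([290, 113, 315]) cube([915, 262, 28]);
translate([290, 113, 630]) cube([915, 262, 28]);
translate([290, 113, 945]) cube([915, 262, 28]);
translate([290, 113, 1260]) cube([915, 262, 28]);
translate([290, 113, 1575]) cube([915, 262, 28]);


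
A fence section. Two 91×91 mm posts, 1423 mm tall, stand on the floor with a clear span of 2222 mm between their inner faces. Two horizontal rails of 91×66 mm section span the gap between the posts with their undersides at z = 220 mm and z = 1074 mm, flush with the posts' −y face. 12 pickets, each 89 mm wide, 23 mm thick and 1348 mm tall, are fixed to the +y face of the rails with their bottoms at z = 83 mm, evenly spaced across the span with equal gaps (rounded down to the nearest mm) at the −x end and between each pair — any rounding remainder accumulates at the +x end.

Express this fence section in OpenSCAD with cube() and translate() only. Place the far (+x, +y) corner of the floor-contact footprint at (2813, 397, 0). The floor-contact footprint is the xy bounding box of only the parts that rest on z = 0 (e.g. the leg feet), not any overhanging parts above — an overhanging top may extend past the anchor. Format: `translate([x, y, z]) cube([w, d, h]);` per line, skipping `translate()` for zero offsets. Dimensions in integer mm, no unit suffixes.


translate([409, 306, 0]) cube([91, 91, 1423]);
translate([2722, 306, 0]) cube([91, 91, 1423]);
translate([500, 306, 220]) cube([2222, 91, 66]);
translate([500, 306, 1074]) cube([2222, 91, 66]);
translate([588, 397, 83]) cube([89, 23, 1348]);
translate([765, 397, 83]) cube([89, 23, 1348]);
translate([942, 397, 83]) cube([89, 23, 1348]);
translate([1119, 397, 83]) cube([89, 23, 1348]);
translate([1296, 397, 83]) cube([89, 23, 1348]);
translate([1473, 397, 83]) cube([89, 23, 1348]);
translate([1650, 397, 83]) cube([89, 23, 1348]);
translate([1827, 397, 83]) cube([89, 23, 1348]);
translate([2004, 397, 83]) cube([89, 23, 1348]);
translate([2181, 397, 83]) cube([89, 23, 1348]);
translate([2358, 397, 83]) cube([89, 23, 1348]);
translate([2535, 397, 83]) cube([89, 23, 1348]);


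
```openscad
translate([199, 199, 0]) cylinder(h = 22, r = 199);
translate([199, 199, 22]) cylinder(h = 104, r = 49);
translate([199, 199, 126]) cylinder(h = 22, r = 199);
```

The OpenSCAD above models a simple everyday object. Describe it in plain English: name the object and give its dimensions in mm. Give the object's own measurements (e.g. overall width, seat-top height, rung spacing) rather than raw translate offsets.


A spool: two coaxial disc flanges of radius 199 mm and thickness 22 mm, joined by a core cylinder of radius 49 mm and height 104 mm. The lower flange rests on z = 0 and the three cylinders share a vertical axis.


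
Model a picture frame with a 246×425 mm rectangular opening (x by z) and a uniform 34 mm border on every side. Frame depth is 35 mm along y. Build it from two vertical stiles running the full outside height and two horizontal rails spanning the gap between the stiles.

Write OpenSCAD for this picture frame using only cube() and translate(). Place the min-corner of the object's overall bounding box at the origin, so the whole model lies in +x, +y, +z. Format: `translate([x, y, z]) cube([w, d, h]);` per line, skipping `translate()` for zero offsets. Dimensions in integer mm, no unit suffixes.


cube([34, 35, 493]);
translate([280, 0, 0]) cube([34, 35, 493]);
translate([34, 0, 0]) cube([246, 35, 34]);
translate([34, 0, 459]) cube([246, 35, 34]);


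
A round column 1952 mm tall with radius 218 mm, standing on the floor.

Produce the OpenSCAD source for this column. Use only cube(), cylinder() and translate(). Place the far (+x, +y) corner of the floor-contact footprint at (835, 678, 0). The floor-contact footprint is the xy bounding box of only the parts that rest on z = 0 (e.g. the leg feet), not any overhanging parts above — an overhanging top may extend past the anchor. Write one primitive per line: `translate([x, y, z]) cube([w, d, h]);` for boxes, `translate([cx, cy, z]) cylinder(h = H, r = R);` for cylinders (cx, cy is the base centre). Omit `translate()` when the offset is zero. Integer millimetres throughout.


translate([617, 460, 0]) cylinder(h = 1952, r = 218);


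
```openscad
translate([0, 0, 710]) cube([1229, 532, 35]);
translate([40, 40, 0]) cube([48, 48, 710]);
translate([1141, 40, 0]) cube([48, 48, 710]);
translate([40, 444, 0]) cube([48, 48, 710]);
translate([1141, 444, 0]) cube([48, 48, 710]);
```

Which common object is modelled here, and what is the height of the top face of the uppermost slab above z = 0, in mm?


A table. The table height is 745 mm.

A 1229×532×35 slab sits at z = 710 on four 48 mm square posts — a table. The top surface is at 710 + 35 = 745 mm.


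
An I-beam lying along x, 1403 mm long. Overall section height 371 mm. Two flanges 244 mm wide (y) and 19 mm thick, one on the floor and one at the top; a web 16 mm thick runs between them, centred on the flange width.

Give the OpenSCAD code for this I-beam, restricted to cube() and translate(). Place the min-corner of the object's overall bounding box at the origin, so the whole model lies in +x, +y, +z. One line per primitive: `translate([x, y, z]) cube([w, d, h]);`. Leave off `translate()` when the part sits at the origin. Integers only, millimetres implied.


cube([1403, 244, 19]);
translate([0, 114, 19]) cube([1403, 16, 333]);
translate([0, 0, 352]) cube([1403, 244, 19]);


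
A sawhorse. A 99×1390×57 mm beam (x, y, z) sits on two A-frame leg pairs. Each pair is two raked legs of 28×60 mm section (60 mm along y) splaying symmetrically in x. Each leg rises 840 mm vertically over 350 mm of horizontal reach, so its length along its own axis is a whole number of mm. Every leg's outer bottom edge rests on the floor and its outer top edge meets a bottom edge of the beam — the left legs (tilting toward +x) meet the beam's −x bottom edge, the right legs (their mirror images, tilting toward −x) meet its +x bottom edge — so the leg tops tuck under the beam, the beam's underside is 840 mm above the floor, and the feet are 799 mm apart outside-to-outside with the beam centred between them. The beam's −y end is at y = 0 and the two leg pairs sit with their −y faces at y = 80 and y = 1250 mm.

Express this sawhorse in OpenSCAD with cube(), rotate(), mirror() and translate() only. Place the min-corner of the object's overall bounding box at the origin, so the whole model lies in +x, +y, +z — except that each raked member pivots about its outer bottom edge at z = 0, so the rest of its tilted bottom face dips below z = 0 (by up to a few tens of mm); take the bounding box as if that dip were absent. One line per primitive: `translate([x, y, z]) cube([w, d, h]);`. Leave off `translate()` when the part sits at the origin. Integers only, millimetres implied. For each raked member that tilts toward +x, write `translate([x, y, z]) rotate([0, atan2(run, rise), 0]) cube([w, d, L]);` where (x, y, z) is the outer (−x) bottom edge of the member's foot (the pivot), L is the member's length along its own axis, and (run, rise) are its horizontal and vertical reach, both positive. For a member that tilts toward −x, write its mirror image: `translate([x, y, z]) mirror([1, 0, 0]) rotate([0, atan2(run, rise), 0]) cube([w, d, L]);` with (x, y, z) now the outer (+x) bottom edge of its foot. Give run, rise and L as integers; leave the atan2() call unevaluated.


translate([350, 0, 840]) cube([99, 1390, 57]);
translate([0, 80, 0]) rotate([0, atan2(350, 840), 0]) cube([28, 60, 910]);
translate([799, 80, 0]) mirror([1, 0, 0]) rotate([0, atan2(350, 840), 0]) cube([28, 60, 910]);
translate([0, 1250, 0]) rotate([0, atan2(350, 840), 0]) cube([28, 60, 910]);
translate([799, 1250, 0]) mirror([1, 0, 0]) rotate([0, atan2(350, 840), 0]) cube([28, 60, 910]);


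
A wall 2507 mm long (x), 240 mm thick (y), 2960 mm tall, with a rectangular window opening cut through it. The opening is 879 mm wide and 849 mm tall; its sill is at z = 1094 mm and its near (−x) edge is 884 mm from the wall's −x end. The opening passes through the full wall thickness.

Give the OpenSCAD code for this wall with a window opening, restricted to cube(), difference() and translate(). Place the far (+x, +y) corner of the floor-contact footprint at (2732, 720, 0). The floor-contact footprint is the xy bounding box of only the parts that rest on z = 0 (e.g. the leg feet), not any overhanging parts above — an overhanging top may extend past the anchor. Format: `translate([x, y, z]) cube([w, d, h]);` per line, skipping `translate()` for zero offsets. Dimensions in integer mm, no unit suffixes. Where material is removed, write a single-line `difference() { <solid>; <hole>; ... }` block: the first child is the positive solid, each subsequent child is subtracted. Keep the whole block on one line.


difference() { translate([225, 480, 0]) cube([2507, 240, 2960]); translate([1109, 480, 1094]) cube([879, 240, 849]); }


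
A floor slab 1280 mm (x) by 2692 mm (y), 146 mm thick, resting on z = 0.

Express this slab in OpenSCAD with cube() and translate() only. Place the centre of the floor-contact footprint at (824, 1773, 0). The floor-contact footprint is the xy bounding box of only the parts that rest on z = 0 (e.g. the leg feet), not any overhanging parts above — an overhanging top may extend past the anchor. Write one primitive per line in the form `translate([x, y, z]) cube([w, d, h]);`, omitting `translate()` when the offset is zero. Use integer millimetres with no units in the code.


translate([184, 427, 0]) cube([1280, 2692, 146]);


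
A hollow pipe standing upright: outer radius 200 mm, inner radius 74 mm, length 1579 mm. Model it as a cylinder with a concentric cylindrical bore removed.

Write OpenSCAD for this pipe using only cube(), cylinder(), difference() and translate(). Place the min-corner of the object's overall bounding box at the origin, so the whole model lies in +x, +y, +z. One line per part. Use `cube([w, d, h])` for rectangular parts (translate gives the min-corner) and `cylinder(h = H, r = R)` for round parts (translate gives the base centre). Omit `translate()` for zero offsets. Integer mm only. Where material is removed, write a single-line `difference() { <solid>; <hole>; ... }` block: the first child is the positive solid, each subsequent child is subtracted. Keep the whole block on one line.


difference() { translate([200, 200, 0]) cylinder(h = 1579, r = 200); translate([200, 200, 0]) cylinder(h = 1579, r = 74); }


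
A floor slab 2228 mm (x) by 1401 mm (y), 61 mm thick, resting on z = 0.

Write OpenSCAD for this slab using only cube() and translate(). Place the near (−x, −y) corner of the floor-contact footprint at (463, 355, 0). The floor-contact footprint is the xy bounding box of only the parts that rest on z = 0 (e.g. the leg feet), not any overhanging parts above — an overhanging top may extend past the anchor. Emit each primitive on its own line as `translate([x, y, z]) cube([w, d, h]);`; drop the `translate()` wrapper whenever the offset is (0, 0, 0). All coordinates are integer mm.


translate([463, 355, 0]) cube([2228, 1401, 61]);


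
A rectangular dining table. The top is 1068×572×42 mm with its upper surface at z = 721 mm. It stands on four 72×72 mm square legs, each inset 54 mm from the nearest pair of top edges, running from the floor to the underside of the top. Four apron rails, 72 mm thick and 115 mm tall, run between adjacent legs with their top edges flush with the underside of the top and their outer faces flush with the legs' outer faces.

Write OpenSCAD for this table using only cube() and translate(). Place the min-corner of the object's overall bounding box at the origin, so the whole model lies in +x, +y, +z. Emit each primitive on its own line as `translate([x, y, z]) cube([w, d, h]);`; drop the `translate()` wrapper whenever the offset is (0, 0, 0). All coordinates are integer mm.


translate([0, 0, 679]) cube([1068, 572, 42]);
translate([54, 54, 0]) cube([72, 72, 679]);
translate([942, 54, 0]) cube([72, 72, 679]);
translate([54, 446, 0]) cube([72, 72, 679]);
translate([942, 446, 0]) cube([72, 72, 679]);
translate([126, 54, 564]) cube([816, 72, 115]);
translate([126, 446, 564]) cube([816, 72, 115]);
translate([54, 126, 564]) cube([72, 320, 115]);
translate([942, 126, 564]) cube([72, 320, 115]);


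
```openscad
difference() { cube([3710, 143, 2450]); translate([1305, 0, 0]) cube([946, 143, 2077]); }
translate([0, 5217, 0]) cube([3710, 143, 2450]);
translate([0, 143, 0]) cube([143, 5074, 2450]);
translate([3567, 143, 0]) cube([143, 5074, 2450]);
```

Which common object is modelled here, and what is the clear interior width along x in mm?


A single room. The interior width is 3424 mm.

Four walls enclosing a rectangle with a door in the front wall — a room. Outside width 3710 minus two 143 mm walls gives 3424 mm.


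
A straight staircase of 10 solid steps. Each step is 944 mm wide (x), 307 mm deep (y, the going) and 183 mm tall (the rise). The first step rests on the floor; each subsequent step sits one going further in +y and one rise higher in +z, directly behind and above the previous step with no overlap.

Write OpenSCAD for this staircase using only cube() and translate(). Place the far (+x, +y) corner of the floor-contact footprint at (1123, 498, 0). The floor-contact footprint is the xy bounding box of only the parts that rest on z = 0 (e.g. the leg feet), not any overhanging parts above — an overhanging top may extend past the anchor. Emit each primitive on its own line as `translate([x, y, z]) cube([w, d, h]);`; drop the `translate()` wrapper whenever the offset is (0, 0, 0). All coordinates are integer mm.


translate([179, 191, 0]) cube([944, 307, 183]);
translate([179, 498, 183]) cube([944, 307, 183]);
translate([179, 805, 366]) cube([944, 307, 183]);
translate([179, 1112, 549]) cube([944, 307, 183]);
translate([179, 1419, 732]) cube([944, 307, 183]);
translate([179, 1726, 915]) cube([944, 307, 183]);
translate([179, 2033, 1098]) cube([944, 307, 183]);
translate([179, 2340, 1281]) cube([944, 307, 183]);
translate([179, 2647, 1464]) cube([944, 307, 183]);
translate([179, 2954, 1647]) cube([944, 307, 183]);


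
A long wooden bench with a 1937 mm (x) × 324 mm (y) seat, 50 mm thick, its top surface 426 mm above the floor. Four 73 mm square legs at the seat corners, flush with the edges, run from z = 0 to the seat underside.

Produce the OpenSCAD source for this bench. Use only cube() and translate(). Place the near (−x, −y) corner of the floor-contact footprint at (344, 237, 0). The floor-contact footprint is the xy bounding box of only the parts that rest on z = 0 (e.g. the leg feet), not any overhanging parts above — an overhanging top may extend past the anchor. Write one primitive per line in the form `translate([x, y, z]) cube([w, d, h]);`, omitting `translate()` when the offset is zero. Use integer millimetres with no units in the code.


translate([344, 237, 376]) cube([1937, 324, 50]);
translate([344, 237, 0]) cube([73, 73, 376]);
translate([344, 488, 0]) cube([73, 73, 376]);
translate([2208, 237, 0]) cube([73, 73, 376]);
translate([2208, 488, 0]) cube([73, 73, 376]);


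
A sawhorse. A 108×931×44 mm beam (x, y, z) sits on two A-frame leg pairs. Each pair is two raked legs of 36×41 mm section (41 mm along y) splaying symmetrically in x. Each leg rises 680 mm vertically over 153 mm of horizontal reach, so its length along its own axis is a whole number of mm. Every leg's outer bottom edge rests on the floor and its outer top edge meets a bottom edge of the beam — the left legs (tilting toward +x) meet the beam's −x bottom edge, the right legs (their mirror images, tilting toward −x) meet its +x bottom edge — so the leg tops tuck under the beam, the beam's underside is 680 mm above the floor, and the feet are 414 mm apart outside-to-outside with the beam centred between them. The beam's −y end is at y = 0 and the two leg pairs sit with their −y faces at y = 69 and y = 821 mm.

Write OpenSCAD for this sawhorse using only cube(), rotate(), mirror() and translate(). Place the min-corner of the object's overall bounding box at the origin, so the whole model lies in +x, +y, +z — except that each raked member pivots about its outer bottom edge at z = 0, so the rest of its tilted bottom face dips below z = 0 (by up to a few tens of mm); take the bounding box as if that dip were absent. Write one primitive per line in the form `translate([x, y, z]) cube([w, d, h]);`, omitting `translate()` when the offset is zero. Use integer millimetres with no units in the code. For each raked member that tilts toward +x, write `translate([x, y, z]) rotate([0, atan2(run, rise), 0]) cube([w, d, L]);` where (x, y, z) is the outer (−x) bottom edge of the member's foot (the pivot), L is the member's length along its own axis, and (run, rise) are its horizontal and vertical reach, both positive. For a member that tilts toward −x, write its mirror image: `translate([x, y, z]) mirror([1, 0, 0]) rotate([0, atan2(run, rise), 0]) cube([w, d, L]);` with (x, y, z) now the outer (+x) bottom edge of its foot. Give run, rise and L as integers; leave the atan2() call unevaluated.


// leg length = √(153² + 680²) = 697
// right-leg outer foot x = 2·153 + 108 = 414
// beam min-corner = (153, 0, 680)
translate([153, 0, 680]) cube([108, 931, 44]);
translate([0, 69, 0]) rotate([0, atan2(153, 680), 0]) cube([36, 41, 697]);
translate([414, 69, 0]) mirror([1, 0, 0]) rotate([0, atan2(153, 680), 0]) cube([36, 41, 697]);
translate([0, 821, 0]) rotate([0, atan2(153, 680), 0]) cube([36, 41, 697]);
translate([414, 821, 0]) mirror([1, 0, 0]) rotate([0, atan2(153, 680), 0]) cube([36, 41, 697]);


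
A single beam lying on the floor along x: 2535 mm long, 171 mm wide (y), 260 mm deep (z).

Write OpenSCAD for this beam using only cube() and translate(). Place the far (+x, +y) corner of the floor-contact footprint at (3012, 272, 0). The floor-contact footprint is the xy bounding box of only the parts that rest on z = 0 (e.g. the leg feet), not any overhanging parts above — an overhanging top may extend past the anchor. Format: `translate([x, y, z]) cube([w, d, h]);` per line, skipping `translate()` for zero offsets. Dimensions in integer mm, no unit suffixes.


translate([477, 101, 0]) cube([2535, 171, 260]);


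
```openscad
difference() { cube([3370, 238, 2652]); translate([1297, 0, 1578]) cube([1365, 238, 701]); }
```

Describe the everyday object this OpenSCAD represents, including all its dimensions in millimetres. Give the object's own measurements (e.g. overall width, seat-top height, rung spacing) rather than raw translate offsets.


A wall 3370 mm long (x), 238 mm thick (y), 2652 mm tall, with a rectangular window opening cut through it. The opening is 1365 mm wide and 701 mm tall; its sill is at z = 1578 mm and its near (−x) edge is 1297 mm from the wall's −x end. The opening passes through the full wall thickness.


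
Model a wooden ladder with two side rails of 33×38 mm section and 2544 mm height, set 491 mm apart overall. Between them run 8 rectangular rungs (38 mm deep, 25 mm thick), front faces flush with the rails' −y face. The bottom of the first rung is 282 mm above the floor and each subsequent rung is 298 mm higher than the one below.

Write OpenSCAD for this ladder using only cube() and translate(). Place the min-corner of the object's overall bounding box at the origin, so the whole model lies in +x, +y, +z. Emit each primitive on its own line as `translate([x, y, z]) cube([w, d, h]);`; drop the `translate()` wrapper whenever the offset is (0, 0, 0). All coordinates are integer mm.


cube([33, 38, 2544]);
translate([458, 0, 0]) cube([33, 38, 2544]);
translate([33, 0, 282]) cube([425, 38, 25]);
translate([33, 0, 580]) cube([425, 38, 25]);
translate([33, 0, 878]) cube([425, 38, 25]);
translate([33, 0, 1176]) cube([425, 38, 25]);
translate([33, 0, 1474]) cube([425, 38, 25]);
translate([33, 0, 1772]) cube([425, 38, 25]);
translate([33, 0, 2070]) cube([425, 38, 25]);
translate([33, 0, 2368]) cube([425, 38, 25]);


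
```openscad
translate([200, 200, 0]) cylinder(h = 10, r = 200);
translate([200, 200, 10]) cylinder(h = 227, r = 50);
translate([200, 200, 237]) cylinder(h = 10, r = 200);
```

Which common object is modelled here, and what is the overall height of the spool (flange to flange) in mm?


A spool. The overall height is 247 mm.

Three coaxial cylinders, large–small–large — a spool. Two 10 mm flanges and a 227 mm core give 10 + 227 + 10 = 247 mm.


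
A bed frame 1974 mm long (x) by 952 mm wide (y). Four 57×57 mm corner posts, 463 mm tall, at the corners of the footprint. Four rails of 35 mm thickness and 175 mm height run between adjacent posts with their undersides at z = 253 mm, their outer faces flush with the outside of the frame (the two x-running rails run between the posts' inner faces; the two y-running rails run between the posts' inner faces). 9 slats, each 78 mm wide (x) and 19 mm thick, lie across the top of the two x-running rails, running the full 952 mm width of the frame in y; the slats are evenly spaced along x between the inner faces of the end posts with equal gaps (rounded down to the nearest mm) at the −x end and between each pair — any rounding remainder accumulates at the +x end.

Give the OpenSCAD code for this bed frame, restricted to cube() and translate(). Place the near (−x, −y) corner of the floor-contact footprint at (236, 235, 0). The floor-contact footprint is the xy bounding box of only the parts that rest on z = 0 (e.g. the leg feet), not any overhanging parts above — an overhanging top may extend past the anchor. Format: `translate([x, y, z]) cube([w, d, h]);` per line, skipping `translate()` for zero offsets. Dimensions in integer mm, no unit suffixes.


// slat z = rail_z + rail_h = 253 + 175 = 428
// slat gap = ⌊(1860 − 9·78) / 10⌋ = 115
translate([236, 235, 0]) cube([57, 57, 463]);
translate([236, 1130, 0]) cube([57, 57, 463]);
translate([2153, 235, 0]) cube([57, 57, 463]);
translate([2153, 1130, 0]) cube([57, 57, 463]);
translate([293, 235, 253]) cube([1860, 35, 175]);
translate([293, 1152, 253]) cube([1860, 35, 175]);
translate([236, 292, 253]) cube([35, 838, 175]);
translate([2175, 292, 253]) cube([35, 838, 175]);
translate([408, 235, 428]) cube([78, 952, 19]);
translate([601, 235, 428]) cube([78, 952, 19]);
translate([794, 235, 428]) cube([78, 952, 19]);
translate([987, 235, 428]) cube([78, 952, 19]);
translate([1180, 235, 428]) cube([78, 952, 19]);
translate([1373, 235, 428]) cube([78, 952, 19]);
translate([1566, 235, 428]) cube([78, 952, 19]);
translate([1759, 235, 428]) cube([78, 952, 19]);
translate([1952, 235, 428]) cube([78, 952, 19]);


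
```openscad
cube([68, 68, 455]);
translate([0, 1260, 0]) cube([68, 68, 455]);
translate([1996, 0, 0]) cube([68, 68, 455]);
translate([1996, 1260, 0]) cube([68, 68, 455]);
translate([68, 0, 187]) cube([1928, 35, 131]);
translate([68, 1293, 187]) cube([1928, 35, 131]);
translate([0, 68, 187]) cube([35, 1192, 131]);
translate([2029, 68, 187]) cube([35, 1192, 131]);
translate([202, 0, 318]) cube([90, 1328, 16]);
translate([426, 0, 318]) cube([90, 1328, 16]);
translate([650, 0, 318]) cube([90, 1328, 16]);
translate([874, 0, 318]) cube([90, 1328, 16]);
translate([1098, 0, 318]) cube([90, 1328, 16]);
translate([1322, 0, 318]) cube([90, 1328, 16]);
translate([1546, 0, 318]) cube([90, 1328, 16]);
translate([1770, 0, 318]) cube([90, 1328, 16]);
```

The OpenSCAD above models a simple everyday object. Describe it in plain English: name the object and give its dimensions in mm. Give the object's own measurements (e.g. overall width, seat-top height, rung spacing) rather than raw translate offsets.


A bed frame 2064 mm long (x) by 1328 mm wide (y). Four 68×68 mm corner posts, 455 mm tall, at the corners of the footprint. Four rails of 35 mm thickness and 131 mm height run between adjacent posts with their undersides at z = 187 mm, their outer faces flush with the outside of the frame (the two x-running rails run between the posts' inner faces; the two y-running rails run between the posts' inner faces). 8 slats, each 90 mm wide (x) and 16 mm thick, lie across the top of the two x-running rails, running the full 1328 mm width of the frame in y; along x they sit between the end posts with a 134 mm gap after the −x posts and between neighbouring slats, leaving 136 mm before the +x posts.


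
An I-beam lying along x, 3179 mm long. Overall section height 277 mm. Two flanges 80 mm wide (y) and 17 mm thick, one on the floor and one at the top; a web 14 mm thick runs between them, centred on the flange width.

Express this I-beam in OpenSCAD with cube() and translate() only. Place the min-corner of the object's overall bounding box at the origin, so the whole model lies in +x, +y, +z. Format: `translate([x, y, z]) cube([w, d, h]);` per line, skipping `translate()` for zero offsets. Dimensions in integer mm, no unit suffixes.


cube([3179, 80, 17]);
translate([0, 33, 17]) cube([3179, 14, 243]);
translate([0, 0, 260]) cube([3179, 80, 17]);


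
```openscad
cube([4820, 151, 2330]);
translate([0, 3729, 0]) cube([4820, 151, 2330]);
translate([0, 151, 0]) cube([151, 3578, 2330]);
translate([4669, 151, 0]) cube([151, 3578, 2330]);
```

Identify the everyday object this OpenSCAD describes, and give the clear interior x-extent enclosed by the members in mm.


A house (or room) frame. The interior width is 4518 mm.

Four 2330 mm walls enclosing a rectangle with no floor or roof — a room or house frame. Outside width is 4820 mm and wall thickness is 151 mm, so the interior width is 4820 − 2 × 151 = 4518 mm.


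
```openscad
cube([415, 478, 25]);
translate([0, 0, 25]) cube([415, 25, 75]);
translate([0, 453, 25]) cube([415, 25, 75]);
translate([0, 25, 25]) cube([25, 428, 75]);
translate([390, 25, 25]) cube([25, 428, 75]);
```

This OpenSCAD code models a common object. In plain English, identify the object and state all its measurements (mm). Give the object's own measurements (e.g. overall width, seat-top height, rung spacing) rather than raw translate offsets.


An open-topped rectangular box: outside dimensions 415×478×100 mm, with a uniform wall and base thickness of 25 mm. The base is a full 415×478 slab on the floor; four walls sit on top of the base. The front and back walls (the −y and +y sides) span the full width; the two side walls fit between them.


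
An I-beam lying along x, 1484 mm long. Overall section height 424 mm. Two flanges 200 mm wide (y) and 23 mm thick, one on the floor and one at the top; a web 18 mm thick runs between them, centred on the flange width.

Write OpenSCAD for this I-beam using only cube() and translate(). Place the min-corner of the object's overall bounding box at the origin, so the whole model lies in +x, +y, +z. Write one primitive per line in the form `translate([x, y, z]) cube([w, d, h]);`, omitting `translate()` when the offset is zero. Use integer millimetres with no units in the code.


cube([1484, 200, 23]);
translate([0, 91, 23]) cube([1484, 18, 378]);
translate([0, 0, 401]) cube([1484, 200, 23]);


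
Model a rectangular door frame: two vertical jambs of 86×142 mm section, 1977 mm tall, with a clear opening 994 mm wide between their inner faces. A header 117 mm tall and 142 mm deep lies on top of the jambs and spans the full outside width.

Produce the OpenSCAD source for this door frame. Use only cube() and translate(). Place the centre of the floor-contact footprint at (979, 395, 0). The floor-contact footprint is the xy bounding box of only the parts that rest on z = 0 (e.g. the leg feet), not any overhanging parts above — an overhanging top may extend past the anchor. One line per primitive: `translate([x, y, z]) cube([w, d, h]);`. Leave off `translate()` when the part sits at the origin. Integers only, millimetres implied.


translate([396, 324, 0]) cube([86, 142, 1977]);
translate([1476, 324, 0]) cube([86, 142, 1977]);
translate([396, 324, 1977]) cube([1166, 142, 117]);


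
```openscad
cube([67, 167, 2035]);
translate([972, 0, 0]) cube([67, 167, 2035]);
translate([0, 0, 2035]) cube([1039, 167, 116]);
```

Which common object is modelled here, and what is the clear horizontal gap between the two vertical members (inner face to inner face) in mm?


A door frame. The clear opening width is 905 mm.

Two 2035 mm tall posts with a header on top — a door frame. The left jamb is 67 mm wide at x = 0; the right jamb starts at x = 972. The clear opening is 972 − 67 = 905 mm.


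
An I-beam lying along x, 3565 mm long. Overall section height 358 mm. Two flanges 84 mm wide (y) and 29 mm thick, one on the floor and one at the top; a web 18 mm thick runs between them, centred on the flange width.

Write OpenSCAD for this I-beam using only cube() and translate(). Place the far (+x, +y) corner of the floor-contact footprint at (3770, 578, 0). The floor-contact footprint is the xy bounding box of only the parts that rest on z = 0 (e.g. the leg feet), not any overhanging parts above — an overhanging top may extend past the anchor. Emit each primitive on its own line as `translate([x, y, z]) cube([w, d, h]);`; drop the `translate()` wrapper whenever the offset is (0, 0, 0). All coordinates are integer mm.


translate([205, 494, 0]) cube([3565, 84, 29]);
translate([205, 527, 29]) cube([3565, 18, 300]);
translate([205, 494, 329]) cube([3565, 84, 29]);


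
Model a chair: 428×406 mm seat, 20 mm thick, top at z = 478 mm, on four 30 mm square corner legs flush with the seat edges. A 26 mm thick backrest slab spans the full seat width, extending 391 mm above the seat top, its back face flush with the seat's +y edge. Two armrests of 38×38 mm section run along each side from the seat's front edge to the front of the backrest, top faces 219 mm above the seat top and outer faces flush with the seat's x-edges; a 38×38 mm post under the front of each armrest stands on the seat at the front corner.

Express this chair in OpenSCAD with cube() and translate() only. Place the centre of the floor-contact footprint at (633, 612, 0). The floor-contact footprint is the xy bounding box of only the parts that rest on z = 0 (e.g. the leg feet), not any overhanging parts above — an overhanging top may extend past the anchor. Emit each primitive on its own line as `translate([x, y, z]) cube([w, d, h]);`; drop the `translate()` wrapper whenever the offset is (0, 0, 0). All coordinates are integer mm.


translate([419, 409, 458]) cube([428, 406, 20]);
translate([419, 409, 0]) cube([30, 30, 458]);
translate([817, 409, 0]) cube([30, 30, 458]);
translate([419, 785, 0]) cube([30, 30, 458]);
translate([817, 785, 0]) cube([30, 30, 458]);
translate([419, 789, 478]) cube([428, 26, 391]);
translate([419, 409, 659]) cube([38, 380, 38]);
translate([809, 409, 659]) cube([38, 380, 38]);
translate([419, 409, 478]) cube([38, 38, 181]);
translate([809, 409, 478]) cube([38, 38, 181]);
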